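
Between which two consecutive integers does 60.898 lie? 60 and 61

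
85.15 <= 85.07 False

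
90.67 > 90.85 False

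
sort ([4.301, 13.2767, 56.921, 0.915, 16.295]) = [0.915, 4.301, 13.2767, 16.295, 56.921]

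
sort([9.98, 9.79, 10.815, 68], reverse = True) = [68, 10.815, 9.98, 9.79]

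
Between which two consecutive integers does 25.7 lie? 25 and 26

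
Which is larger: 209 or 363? 363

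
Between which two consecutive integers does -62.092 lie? -63 and -62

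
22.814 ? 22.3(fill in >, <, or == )>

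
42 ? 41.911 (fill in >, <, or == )>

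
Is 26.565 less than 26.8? Yes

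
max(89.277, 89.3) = 89.3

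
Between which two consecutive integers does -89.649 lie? -90 and -89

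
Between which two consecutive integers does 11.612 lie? 11 and 12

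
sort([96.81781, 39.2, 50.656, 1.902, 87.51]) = [1.902, 39.2, 50.656, 87.51, 96.81781]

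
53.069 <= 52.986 False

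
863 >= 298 True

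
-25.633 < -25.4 True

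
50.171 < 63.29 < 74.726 True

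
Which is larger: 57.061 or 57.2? 57.2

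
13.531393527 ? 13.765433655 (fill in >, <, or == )<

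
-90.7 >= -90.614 False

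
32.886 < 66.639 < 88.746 True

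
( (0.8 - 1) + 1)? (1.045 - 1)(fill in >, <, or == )>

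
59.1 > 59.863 False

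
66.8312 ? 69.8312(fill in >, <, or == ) <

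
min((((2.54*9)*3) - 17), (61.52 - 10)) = 51.52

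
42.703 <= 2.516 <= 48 False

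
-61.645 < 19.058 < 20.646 True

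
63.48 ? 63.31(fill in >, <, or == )>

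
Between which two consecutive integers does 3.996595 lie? 3 and 4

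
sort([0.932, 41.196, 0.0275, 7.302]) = [0.0275, 0.932, 7.302, 41.196]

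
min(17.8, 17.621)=17.621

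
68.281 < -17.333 False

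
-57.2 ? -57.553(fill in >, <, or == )>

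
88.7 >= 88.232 True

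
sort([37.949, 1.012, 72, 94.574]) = [1.012, 37.949, 72, 94.574]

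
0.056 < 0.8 True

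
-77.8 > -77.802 True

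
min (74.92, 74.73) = 74.73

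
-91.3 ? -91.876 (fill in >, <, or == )>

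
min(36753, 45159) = 36753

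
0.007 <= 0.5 True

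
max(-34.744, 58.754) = 58.754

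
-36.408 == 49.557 False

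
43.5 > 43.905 False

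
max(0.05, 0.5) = 0.5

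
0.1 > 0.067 True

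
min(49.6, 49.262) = 49.262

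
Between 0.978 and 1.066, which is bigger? 1.066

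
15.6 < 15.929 True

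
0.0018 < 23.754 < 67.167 True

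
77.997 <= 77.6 False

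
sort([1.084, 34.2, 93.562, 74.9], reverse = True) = [93.562, 74.9, 34.2, 1.084]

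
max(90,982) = 982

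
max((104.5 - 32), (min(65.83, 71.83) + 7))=72.83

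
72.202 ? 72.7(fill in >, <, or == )<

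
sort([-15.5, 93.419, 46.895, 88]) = [-15.5, 46.895, 88, 93.419]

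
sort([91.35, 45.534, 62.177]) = [45.534, 62.177, 91.35]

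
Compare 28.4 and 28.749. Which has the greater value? 28.749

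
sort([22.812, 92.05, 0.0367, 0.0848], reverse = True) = [92.05, 22.812, 0.0848, 0.0367]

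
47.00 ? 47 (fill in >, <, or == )==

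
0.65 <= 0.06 False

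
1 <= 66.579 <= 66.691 True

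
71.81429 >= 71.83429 False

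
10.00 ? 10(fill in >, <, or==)==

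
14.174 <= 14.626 True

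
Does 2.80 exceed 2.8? No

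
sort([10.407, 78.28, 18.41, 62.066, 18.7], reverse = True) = [78.28, 62.066, 18.7, 18.41, 10.407]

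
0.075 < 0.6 True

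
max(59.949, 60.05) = 60.05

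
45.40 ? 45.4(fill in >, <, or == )==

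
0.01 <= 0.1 True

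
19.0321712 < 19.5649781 True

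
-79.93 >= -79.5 False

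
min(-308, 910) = -308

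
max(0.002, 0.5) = 0.5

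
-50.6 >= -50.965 True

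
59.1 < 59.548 True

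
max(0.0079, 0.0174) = 0.0174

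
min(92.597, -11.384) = -11.384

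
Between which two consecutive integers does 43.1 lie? 43 and 44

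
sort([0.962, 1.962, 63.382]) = [0.962, 1.962, 63.382]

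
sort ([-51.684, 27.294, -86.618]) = [-86.618, -51.684, 27.294]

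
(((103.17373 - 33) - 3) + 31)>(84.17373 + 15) False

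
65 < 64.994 False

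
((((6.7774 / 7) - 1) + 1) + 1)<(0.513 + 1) False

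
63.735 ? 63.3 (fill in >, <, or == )>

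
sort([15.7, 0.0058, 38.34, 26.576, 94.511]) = [0.0058, 15.7, 26.576, 38.34, 94.511]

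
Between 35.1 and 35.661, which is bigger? 35.661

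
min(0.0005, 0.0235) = 0.0005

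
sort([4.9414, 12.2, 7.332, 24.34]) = [4.9414, 7.332, 12.2, 24.34]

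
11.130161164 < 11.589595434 True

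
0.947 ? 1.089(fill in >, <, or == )<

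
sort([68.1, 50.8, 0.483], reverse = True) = [68.1, 50.8, 0.483]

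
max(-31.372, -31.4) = -31.372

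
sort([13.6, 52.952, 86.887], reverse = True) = [86.887, 52.952, 13.6]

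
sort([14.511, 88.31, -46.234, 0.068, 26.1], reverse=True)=[88.31, 26.1, 14.511, 0.068, -46.234]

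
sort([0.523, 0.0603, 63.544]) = [0.0603, 0.523, 63.544]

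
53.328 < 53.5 True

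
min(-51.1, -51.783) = -51.783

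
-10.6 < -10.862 False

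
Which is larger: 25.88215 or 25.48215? 25.88215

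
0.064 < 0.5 True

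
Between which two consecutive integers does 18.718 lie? 18 and 19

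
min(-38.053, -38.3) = -38.3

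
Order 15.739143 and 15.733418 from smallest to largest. 15.733418, 15.739143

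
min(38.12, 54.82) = 38.12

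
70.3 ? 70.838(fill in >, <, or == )<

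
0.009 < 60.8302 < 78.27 True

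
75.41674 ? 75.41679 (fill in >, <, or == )<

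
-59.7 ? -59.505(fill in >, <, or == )<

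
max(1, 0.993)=1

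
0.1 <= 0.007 False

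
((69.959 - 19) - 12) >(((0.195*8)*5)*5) False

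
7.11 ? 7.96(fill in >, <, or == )<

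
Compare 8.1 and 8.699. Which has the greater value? 8.699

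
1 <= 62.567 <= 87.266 True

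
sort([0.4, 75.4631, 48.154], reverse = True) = [75.4631, 48.154, 0.4]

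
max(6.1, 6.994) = 6.994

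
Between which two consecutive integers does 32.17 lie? 32 and 33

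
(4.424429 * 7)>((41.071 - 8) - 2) False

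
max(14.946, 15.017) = 15.017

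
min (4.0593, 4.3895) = 4.0593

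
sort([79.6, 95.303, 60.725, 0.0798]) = [0.0798, 60.725, 79.6, 95.303]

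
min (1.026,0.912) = 0.912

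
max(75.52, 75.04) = 75.52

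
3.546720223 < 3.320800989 False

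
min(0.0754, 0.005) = 0.005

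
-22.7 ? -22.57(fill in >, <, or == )<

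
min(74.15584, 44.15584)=44.15584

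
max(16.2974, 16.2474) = 16.2974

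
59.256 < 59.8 True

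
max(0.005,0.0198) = 0.0198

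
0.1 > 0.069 True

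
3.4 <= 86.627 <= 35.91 False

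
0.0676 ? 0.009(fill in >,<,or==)>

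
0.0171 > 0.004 True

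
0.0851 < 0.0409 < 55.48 False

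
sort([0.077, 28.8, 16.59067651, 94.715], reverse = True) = [94.715, 28.8, 16.59067651, 0.077]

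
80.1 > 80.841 False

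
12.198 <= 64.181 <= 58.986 False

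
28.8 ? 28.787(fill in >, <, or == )>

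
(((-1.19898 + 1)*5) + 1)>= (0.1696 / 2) False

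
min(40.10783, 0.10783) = 0.10783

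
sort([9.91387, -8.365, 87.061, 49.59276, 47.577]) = [-8.365, 9.91387, 47.577, 49.59276, 87.061]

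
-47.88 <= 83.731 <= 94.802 True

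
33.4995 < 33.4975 False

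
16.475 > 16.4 True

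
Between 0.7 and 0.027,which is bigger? 0.7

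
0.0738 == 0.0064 False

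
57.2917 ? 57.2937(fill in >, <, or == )<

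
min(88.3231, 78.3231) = 78.3231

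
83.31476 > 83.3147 True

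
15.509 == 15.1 False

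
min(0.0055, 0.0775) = 0.0055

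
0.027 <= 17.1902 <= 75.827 True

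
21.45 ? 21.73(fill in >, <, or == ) <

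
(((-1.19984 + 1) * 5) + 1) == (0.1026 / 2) False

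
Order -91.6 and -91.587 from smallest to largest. -91.6, -91.587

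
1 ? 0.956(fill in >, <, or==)>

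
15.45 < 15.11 False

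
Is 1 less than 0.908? No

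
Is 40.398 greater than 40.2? Yes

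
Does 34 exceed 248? No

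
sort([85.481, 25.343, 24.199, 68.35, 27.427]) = [24.199, 25.343, 27.427, 68.35, 85.481]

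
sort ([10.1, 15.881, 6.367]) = [6.367, 10.1, 15.881]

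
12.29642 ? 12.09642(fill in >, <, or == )>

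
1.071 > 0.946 True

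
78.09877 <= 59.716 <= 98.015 False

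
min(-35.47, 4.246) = -35.47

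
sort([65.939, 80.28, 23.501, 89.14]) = [23.501, 65.939, 80.28, 89.14]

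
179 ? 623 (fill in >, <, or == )<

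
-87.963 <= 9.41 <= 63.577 True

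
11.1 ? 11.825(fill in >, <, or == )<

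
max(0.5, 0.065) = 0.5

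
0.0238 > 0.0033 True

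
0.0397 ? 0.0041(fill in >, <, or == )>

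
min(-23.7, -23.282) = -23.7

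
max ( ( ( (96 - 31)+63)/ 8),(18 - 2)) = 16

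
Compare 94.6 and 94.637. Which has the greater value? 94.637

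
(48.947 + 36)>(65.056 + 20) False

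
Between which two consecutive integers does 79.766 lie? 79 and 80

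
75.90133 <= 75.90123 False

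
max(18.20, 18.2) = 18.2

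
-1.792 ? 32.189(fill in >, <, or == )<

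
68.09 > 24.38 True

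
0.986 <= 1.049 True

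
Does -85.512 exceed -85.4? No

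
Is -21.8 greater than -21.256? No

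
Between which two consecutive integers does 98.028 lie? 98 and 99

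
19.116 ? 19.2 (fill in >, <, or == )<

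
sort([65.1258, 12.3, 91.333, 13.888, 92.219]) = [12.3, 13.888, 65.1258, 91.333, 92.219]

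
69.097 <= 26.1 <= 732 False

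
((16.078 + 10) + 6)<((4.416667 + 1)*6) True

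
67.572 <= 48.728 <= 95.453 False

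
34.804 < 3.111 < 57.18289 False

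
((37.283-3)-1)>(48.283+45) False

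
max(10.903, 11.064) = 11.064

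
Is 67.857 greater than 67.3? Yes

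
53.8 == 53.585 False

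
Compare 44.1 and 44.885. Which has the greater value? 44.885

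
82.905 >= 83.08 False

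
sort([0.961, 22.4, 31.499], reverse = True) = [31.499, 22.4, 0.961]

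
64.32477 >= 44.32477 True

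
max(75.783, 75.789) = 75.789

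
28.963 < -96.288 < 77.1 False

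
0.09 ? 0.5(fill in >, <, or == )<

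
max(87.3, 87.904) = 87.904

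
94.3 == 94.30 True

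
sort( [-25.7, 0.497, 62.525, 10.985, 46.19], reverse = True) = [62.525, 46.19, 10.985, 0.497, -25.7]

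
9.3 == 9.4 False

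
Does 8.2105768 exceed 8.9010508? No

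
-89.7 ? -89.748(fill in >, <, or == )>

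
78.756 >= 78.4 True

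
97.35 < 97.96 True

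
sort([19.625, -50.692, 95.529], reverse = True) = [95.529, 19.625, -50.692]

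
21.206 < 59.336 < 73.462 True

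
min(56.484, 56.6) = 56.484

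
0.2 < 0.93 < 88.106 True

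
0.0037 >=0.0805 False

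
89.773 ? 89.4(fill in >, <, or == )>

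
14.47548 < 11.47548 False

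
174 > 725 False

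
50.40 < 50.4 False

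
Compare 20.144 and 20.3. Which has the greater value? 20.3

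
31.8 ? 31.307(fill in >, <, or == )>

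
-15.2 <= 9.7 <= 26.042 True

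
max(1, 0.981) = 1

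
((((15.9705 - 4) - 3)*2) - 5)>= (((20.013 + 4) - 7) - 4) False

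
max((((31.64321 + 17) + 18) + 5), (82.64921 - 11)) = 71.64921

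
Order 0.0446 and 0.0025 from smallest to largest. 0.0025, 0.0446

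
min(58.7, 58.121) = 58.121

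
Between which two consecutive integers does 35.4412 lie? 35 and 36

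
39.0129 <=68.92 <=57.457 False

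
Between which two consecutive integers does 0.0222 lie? 0 and 1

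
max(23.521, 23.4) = 23.521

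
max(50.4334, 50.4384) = 50.4384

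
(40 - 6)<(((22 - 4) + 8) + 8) False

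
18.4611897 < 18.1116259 False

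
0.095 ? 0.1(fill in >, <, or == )<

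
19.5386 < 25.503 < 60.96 True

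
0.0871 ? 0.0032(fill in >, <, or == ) >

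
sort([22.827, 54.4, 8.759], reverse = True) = [54.4, 22.827, 8.759]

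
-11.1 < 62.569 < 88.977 True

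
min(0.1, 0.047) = 0.047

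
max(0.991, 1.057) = 1.057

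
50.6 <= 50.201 False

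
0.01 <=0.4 True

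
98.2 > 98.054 True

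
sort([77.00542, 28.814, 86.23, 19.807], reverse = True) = [86.23, 77.00542, 28.814, 19.807]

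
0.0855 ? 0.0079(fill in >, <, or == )>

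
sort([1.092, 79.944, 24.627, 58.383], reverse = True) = [79.944, 58.383, 24.627, 1.092]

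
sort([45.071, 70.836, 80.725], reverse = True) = [80.725, 70.836, 45.071]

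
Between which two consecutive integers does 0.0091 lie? 0 and 1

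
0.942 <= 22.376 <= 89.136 True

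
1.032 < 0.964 False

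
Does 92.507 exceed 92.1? Yes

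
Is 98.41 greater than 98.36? Yes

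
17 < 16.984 False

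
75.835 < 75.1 False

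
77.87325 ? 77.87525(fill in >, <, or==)<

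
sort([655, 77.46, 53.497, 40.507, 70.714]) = [40.507, 53.497, 70.714, 77.46, 655]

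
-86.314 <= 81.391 True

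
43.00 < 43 False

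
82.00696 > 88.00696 False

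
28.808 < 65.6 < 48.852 False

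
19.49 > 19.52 False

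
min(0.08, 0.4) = 0.08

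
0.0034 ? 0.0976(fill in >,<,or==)<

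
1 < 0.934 False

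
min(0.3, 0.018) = 0.018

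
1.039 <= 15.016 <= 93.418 True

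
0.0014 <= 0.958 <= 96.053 True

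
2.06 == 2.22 False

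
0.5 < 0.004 False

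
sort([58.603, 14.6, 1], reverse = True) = [58.603, 14.6, 1]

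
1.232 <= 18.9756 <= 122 True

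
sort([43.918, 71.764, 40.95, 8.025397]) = [8.025397, 40.95, 43.918, 71.764]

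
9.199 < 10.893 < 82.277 True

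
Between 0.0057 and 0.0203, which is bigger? 0.0203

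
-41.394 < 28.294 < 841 True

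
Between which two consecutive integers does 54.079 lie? 54 and 55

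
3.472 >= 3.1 True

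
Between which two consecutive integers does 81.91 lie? 81 and 82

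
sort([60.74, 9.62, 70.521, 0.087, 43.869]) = [0.087, 9.62, 43.869, 60.74, 70.521]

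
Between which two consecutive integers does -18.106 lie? -19 and -18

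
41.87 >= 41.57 True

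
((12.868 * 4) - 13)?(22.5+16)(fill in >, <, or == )<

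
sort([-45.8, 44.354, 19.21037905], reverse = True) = [44.354, 19.21037905, -45.8]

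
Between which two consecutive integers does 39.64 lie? 39 and 40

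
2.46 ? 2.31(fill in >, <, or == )>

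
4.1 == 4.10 True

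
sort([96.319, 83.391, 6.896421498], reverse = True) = [96.319, 83.391, 6.896421498]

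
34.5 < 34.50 False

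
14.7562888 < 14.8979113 True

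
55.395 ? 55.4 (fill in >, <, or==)<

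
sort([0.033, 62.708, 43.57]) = [0.033, 43.57, 62.708]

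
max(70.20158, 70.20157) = 70.20158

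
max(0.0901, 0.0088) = 0.0901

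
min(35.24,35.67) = 35.24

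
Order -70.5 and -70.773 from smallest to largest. -70.773, -70.5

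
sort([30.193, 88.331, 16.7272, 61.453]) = [16.7272, 30.193, 61.453, 88.331]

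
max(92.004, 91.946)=92.004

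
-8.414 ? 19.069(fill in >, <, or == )<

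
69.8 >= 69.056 True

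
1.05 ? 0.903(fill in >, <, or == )>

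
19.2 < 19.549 True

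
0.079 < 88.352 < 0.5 False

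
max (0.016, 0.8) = 0.8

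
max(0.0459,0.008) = 0.0459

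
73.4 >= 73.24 True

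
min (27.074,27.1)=27.074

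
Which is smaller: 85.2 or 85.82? 85.2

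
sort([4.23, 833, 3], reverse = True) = [833, 4.23, 3]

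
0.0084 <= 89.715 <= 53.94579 False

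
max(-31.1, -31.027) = -31.027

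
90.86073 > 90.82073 True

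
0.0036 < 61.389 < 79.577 True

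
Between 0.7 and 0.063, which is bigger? 0.7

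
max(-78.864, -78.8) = -78.8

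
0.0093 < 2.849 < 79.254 True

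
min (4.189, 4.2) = 4.189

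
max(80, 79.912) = 80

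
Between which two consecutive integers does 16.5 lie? 16 and 17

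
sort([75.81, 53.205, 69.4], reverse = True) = [75.81, 69.4, 53.205]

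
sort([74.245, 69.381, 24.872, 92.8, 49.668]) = [24.872, 49.668, 69.381, 74.245, 92.8]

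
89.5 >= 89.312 True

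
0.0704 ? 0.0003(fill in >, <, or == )>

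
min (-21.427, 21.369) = -21.427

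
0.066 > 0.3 False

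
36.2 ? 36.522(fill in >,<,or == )<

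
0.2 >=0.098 True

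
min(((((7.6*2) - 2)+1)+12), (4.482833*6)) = 26.2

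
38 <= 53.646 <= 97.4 True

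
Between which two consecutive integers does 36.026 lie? 36 and 37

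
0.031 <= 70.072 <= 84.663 True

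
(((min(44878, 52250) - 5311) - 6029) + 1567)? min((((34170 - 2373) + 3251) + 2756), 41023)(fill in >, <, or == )<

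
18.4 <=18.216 False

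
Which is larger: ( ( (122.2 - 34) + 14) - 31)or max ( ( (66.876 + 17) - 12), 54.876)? max ( ( (66.876 + 17) - 12), 54.876)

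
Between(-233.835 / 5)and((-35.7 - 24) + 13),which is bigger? ((-35.7 - 24) + 13)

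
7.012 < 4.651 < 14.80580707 False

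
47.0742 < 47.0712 False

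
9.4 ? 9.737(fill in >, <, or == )<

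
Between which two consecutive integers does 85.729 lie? 85 and 86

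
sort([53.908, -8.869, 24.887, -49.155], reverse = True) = [53.908, 24.887, -8.869, -49.155]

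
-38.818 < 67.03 True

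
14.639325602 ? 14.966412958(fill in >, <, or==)<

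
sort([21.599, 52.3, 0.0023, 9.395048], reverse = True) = [52.3, 21.599, 9.395048, 0.0023]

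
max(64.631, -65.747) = 64.631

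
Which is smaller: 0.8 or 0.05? 0.05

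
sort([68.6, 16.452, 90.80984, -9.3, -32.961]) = [-32.961, -9.3, 16.452, 68.6, 90.80984]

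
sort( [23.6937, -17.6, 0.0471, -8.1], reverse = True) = [23.6937, 0.0471, -8.1, -17.6]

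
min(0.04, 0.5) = 0.04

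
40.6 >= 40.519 True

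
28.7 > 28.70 False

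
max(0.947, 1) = 1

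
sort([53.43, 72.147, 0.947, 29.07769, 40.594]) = [0.947, 29.07769, 40.594, 53.43, 72.147]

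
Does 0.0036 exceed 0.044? No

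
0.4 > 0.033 True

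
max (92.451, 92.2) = 92.451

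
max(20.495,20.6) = 20.6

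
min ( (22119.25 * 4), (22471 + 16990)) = 39461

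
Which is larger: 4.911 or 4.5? 4.911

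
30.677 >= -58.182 True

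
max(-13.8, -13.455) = -13.455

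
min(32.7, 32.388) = 32.388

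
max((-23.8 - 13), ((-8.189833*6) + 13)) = -36.138998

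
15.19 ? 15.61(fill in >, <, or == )<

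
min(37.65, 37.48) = 37.48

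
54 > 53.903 True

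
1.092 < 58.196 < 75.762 True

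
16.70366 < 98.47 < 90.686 False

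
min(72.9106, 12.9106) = 12.9106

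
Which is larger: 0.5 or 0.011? 0.5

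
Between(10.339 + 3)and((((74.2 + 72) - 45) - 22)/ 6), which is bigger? (10.339 + 3)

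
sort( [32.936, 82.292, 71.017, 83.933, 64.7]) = [32.936, 64.7, 71.017, 82.292, 83.933]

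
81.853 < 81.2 False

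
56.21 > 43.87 True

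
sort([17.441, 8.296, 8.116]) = [8.116, 8.296, 17.441]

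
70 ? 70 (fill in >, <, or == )==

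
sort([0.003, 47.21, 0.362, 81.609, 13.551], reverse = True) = [81.609, 47.21, 13.551, 0.362, 0.003]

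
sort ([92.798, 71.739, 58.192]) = [58.192, 71.739, 92.798]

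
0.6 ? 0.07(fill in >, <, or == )>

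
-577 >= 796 False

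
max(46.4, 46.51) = 46.51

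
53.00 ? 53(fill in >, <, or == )==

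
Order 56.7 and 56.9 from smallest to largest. 56.7, 56.9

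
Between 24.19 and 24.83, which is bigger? 24.83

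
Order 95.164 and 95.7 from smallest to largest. 95.164, 95.7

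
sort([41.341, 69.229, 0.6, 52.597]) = [0.6, 41.341, 52.597, 69.229]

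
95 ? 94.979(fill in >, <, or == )>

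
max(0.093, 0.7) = 0.7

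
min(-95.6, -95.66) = -95.66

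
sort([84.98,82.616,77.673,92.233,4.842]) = [4.842,77.673,82.616,84.98,92.233]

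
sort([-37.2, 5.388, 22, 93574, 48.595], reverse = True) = [93574, 48.595, 22, 5.388, -37.2]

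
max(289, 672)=672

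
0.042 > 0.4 False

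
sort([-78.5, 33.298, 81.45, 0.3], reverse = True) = [81.45, 33.298, 0.3, -78.5]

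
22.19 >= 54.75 False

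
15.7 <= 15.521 False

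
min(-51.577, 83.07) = -51.577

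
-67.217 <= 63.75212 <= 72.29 True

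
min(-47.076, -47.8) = -47.8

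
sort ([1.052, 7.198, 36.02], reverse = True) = [36.02, 7.198, 1.052]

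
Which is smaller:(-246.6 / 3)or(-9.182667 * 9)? (-9.182667 * 9)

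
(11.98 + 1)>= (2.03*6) True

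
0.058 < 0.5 True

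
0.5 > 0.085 True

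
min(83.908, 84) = 83.908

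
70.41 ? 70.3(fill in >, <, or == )>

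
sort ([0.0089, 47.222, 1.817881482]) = [0.0089, 1.817881482, 47.222]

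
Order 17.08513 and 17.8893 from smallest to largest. 17.08513, 17.8893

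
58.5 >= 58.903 False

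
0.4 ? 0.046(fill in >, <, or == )>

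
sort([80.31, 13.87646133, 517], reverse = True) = [517, 80.31, 13.87646133]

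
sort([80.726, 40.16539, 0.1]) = [0.1, 40.16539, 80.726]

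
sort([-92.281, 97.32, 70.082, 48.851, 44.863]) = [-92.281, 44.863, 48.851, 70.082, 97.32]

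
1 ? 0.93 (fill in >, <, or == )>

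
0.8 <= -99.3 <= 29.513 False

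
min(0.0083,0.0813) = 0.0083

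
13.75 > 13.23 True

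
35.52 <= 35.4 False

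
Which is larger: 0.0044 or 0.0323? 0.0323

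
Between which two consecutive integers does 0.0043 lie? 0 and 1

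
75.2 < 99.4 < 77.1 False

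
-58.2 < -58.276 False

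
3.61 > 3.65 False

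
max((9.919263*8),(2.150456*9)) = 79.354104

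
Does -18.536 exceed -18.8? Yes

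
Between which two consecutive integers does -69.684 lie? -70 and -69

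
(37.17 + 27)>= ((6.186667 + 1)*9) False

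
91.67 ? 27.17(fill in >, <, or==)>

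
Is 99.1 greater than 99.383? No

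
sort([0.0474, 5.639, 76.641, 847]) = [0.0474, 5.639, 76.641, 847]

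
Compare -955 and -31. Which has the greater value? -31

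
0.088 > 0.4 False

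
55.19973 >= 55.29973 False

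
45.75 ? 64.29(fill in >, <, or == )<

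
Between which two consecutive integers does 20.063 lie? 20 and 21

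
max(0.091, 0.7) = 0.7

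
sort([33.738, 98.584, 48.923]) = [33.738, 48.923, 98.584]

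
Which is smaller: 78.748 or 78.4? 78.4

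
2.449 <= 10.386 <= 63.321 True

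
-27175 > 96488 False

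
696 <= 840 True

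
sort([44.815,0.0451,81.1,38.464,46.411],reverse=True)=[81.1,46.411,44.815,38.464,0.0451]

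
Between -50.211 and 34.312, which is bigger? 34.312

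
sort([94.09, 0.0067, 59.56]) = [0.0067, 59.56, 94.09]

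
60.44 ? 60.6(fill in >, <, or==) <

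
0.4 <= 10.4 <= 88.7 True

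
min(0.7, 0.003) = 0.003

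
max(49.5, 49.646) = 49.646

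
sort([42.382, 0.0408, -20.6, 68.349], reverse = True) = [68.349, 42.382, 0.0408, -20.6]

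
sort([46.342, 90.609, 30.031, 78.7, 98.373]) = [30.031, 46.342, 78.7, 90.609, 98.373]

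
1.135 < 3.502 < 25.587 True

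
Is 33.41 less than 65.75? Yes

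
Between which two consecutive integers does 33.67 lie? 33 and 34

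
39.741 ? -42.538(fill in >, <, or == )>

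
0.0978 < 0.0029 False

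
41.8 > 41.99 False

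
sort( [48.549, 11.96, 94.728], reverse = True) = [94.728, 48.549, 11.96]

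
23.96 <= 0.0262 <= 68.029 False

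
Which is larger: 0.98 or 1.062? 1.062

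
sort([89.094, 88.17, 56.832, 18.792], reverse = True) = [89.094, 88.17, 56.832, 18.792]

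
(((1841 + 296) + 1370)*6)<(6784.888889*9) True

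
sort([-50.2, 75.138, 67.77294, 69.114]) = [-50.2, 67.77294, 69.114, 75.138]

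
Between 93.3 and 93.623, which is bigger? 93.623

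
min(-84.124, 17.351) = -84.124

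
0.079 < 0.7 True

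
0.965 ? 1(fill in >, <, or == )<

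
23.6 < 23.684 True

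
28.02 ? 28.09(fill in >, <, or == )<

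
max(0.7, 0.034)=0.7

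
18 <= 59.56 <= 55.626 False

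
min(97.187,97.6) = 97.187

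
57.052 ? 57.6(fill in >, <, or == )<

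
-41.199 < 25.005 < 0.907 False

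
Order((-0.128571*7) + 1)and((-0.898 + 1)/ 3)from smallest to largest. ((-0.898 + 1)/ 3), ((-0.128571*7) + 1)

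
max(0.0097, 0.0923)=0.0923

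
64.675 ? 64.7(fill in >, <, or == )<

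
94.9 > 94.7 True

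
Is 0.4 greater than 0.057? Yes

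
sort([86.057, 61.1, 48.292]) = [48.292, 61.1, 86.057]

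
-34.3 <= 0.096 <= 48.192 True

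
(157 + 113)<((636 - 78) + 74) True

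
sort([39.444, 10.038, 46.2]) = [10.038, 39.444, 46.2]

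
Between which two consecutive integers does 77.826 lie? 77 and 78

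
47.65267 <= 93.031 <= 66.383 False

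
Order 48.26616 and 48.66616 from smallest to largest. 48.26616, 48.66616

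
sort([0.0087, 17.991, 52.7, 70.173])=[0.0087, 17.991, 52.7, 70.173]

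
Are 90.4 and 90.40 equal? Yes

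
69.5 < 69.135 False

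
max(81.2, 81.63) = 81.63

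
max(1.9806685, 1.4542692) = 1.9806685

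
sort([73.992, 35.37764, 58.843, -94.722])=[-94.722, 35.37764, 58.843, 73.992]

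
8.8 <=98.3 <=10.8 False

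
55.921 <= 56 True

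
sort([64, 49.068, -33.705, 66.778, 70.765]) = [-33.705, 49.068, 64, 66.778, 70.765]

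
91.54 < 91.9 True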